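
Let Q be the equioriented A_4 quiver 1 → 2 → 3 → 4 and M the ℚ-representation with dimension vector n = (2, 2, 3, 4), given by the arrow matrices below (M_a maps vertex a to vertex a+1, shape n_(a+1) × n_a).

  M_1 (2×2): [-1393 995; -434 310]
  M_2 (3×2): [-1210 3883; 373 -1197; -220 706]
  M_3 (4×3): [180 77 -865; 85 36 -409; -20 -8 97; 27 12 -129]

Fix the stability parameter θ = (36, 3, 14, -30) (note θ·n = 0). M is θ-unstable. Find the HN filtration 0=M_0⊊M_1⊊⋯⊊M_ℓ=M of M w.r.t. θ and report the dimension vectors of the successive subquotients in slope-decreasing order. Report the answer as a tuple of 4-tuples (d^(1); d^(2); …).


Barcode: M ≅ I[1,1], I[1,4], I[2,4], I[3,4], I[4,4]. HN layers by μ_θ (5 steps, strictly decreasing):
  μ^(1)=36; μ^(2)=23/4; μ^(3)=-13/3; μ^(4)=-8; μ^(5)=-30

((1, 0, 0, 0); (1, 1, 1, 1); (0, 1, 1, 1); (0, 0, 1, 1); (0, 0, 0, 1))


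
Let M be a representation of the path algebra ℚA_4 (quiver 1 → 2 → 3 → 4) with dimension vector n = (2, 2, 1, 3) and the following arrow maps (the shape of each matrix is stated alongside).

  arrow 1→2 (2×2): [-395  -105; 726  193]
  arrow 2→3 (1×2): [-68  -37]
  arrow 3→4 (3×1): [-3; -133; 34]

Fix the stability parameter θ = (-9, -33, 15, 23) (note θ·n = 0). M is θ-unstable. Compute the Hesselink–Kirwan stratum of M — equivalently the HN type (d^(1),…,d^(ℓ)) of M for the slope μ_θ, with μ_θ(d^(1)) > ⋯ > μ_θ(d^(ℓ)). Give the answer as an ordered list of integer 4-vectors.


Barcode: M ≅ I[1,2], I[1,4], I[4,4]^2. HN layers by μ_θ (3 steps, strictly decreasing):
  μ^(1)=23; μ^(2)=15; μ^(3)=-21

((0, 0, 0, 3); (0, 0, 1, 0); (2, 2, 0, 0))


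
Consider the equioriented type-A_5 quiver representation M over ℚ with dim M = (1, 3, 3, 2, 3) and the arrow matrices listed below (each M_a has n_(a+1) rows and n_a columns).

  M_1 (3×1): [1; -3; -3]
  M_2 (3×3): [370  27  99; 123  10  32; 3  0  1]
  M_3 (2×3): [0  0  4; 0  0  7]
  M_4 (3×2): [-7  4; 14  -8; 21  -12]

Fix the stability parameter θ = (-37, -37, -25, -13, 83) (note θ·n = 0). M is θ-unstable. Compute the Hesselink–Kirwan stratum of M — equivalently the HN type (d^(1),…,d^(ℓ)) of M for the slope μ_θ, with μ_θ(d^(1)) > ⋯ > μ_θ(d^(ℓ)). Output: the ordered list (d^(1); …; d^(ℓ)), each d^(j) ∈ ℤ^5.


Barcode: M ≅ I[1,3], I[2,3], I[2,4], I[4,5], I[5,5]^2. HN layers by μ_θ (4 steps, strictly decreasing):
  μ^(1)=83; μ^(2)=-13; μ^(3)=-25; μ^(4)=-37

((0, 0, 0, 0, 3); (0, 0, 0, 2, 0); (0, 0, 3, 0, 0); (1, 3, 0, 0, 0))


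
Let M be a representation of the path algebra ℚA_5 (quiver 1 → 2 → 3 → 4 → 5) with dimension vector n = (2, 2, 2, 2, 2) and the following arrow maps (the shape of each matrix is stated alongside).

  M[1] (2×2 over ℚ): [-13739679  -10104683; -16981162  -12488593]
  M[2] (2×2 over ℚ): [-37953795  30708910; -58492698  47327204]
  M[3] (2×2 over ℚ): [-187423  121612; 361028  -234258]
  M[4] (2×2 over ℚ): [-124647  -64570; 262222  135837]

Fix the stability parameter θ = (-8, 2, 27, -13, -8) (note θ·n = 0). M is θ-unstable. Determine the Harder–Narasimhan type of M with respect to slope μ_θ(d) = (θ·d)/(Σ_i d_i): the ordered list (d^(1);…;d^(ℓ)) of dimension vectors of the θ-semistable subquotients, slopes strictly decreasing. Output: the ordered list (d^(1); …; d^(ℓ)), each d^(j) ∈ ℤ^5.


Barcode: M ≅ I[1,2], I[1,5], I[3,5]. HN layers by μ_θ (2 steps, strictly decreasing):
  μ^(1)=2; μ^(2)=-8

((0, 2, 2, 2, 2); (2, 0, 0, 0, 0))


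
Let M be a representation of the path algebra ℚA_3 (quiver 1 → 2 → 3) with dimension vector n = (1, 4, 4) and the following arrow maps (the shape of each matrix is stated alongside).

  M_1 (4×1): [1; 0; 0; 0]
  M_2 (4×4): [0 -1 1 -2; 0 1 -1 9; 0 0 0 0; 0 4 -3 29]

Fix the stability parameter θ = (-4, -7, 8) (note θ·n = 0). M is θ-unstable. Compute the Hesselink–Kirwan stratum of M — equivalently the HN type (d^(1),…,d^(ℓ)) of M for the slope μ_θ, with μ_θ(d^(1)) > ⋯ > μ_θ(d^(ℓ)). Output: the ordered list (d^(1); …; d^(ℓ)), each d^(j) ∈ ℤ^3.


Via rank(M_{q-1}∘⋯∘M_p): M ≅ I[1,2], I[2,3]^3, I[3,3].
μ_θ-semistable layers: μ^(1)=8; μ^(2)=-11/2; μ^(3)=-7

((0, 0, 4); (1, 1, 0); (0, 3, 0))


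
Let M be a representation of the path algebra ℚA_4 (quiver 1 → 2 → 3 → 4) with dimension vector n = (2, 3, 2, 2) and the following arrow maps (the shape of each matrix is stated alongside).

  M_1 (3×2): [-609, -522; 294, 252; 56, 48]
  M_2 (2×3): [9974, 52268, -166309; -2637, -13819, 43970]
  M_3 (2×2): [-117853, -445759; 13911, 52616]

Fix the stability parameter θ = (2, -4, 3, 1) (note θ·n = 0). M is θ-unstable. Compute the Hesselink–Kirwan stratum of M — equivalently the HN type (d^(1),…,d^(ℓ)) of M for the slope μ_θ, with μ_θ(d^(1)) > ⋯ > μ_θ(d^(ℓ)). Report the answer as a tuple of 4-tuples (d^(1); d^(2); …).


Interval decomposition of M: I[1,1], I[1,4], I[2,2], I[2,4].
HN type (ℓ=3): μ^(1)=2; μ^(2)=-1; μ^(3)=-4

((1, 0, 2, 2); (1, 1, 0, 0); (0, 2, 0, 0))


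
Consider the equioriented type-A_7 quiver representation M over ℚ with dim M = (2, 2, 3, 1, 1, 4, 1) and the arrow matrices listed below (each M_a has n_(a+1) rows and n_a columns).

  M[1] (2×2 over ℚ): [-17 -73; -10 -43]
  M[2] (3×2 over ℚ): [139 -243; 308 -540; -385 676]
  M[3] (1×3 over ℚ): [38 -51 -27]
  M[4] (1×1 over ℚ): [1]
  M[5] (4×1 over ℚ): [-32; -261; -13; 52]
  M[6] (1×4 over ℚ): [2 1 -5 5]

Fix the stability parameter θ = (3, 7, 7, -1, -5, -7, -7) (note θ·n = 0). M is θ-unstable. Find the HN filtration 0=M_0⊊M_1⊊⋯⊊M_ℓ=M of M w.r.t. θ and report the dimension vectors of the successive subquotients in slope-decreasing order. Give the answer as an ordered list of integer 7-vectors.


Via rank(M_{q-1}∘⋯∘M_p): M ≅ I[1,3], I[1,6], I[3,3], I[6,6]^2, I[6,7].
μ_θ-semistable layers: μ^(1)=7; μ^(2)=3; μ^(3)=2/3; μ^(4)=-7

((0, 1, 2, 0, 0, 0, 0); (1, 0, 0, 0, 0, 0, 0); (1, 1, 1, 1, 1, 1, 0); (0, 0, 0, 0, 0, 3, 1))


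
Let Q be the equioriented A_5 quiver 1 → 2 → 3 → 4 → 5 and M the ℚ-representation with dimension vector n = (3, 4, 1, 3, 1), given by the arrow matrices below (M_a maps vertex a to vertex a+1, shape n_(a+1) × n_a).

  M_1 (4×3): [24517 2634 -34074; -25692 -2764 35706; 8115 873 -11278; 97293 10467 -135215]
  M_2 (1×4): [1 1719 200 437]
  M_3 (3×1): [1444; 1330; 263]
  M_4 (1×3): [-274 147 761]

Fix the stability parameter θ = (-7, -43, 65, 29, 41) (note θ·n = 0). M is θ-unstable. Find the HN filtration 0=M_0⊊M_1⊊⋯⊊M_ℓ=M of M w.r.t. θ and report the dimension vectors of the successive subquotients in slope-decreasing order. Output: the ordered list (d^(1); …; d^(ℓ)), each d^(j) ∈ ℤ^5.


Barcode: M ≅ I[1,2]^2, I[1,5], I[2,2], I[4,4]^2. HN layers by μ_θ (4 steps, strictly decreasing):
  μ^(1)=45; μ^(2)=29; μ^(3)=-25; μ^(4)=-43

((0, 0, 1, 1, 1); (0, 0, 0, 2, 0); (3, 3, 0, 0, 0); (0, 1, 0, 0, 0))


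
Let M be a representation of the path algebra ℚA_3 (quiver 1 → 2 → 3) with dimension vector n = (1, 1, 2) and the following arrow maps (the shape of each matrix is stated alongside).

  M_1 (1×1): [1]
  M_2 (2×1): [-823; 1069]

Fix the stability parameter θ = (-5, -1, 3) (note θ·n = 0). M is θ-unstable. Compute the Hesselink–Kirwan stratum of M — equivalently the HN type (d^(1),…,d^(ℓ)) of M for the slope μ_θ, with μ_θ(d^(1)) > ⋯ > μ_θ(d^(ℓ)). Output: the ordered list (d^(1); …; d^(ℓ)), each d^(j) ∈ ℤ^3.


Barcode: M ≅ I[1,3], I[3,3]. HN layers by μ_θ (3 steps, strictly decreasing):
  μ^(1)=3; μ^(2)=-1; μ^(3)=-5

((0, 0, 2); (0, 1, 0); (1, 0, 0))


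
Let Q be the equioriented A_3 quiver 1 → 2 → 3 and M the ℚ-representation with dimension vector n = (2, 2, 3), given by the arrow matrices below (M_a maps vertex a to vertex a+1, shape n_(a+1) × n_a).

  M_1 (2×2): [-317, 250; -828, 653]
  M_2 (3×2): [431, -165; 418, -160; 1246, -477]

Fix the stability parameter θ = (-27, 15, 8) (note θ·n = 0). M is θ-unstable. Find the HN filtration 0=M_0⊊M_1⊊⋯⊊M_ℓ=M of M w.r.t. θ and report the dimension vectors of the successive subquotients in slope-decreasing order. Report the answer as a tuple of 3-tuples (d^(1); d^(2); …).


Interval decomposition of M: I[1,3]^2, I[3,3].
HN type (ℓ=3): μ^(1)=23/2; μ^(2)=8; μ^(3)=-27

((0, 2, 2); (0, 0, 1); (2, 0, 0))


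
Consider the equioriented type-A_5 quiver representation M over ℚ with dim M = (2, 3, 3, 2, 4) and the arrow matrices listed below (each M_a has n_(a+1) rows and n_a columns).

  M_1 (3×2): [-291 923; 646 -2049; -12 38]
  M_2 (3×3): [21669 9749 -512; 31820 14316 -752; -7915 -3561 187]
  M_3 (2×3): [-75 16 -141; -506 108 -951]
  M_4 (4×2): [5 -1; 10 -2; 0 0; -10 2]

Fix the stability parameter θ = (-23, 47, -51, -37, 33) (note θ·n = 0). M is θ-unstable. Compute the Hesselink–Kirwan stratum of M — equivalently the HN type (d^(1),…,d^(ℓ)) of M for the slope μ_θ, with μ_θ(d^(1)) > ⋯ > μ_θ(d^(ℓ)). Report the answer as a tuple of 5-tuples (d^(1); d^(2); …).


Interval decomposition of M: I[1,2], I[1,5], I[2,4], I[3,3], I[5,5]^3.
HN type (ℓ=5): μ^(1)=47; μ^(2)=33; μ^(3)=-41/3; μ^(4)=-23; μ^(5)=-51

((0, 1, 0, 0, 0); (0, 0, 0, 0, 4); (0, 2, 2, 2, 0); (2, 0, 0, 0, 0); (0, 0, 1, 0, 0))


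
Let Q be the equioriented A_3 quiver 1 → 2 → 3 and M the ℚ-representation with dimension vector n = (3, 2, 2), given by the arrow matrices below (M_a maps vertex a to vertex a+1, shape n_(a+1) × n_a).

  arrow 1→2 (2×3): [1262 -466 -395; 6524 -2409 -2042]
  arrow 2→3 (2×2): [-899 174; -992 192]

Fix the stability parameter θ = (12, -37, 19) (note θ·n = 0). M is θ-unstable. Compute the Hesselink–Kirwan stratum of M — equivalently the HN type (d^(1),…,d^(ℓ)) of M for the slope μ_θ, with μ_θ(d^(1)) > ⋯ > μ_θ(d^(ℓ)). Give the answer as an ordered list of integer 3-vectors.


Interval decomposition of M: I[1,1], I[1,2], I[1,3], I[3,3].
HN type (ℓ=3): μ^(1)=19; μ^(2)=12; μ^(3)=-25/2

((0, 0, 2); (1, 0, 0); (2, 2, 0))


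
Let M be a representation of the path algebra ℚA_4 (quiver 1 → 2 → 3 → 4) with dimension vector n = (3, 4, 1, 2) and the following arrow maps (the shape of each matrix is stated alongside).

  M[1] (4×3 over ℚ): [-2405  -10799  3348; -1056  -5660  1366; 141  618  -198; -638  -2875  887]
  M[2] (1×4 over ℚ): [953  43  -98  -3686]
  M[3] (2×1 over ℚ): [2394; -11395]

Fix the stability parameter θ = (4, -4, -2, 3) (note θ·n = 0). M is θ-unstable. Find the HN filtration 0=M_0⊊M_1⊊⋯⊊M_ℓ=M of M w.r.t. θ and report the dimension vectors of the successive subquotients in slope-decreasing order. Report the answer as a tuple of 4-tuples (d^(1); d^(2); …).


Interval decomposition of M: I[1,2]^2, I[1,4], I[2,2], I[4,4].
HN type (ℓ=4): μ^(1)=3; μ^(2)=0; μ^(3)=-2/3; μ^(4)=-4

((0, 0, 0, 2); (2, 2, 0, 0); (1, 1, 1, 0); (0, 1, 0, 0))


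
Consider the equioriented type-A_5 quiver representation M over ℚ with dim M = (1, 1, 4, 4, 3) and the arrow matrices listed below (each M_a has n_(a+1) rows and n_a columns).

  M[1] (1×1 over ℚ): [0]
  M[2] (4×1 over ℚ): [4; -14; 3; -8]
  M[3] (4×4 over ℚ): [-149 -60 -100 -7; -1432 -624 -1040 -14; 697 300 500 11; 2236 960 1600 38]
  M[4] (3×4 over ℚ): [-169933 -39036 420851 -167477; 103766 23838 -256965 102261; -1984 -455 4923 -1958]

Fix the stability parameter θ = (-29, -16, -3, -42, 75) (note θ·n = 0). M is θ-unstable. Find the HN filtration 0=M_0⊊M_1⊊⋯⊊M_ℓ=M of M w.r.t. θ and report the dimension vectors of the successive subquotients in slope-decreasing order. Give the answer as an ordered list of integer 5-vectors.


Barcode: M ≅ I[1,1], I[2,3], I[3,3], I[3,5]^2, I[4,4], I[4,5]. HN layers by μ_θ (6 steps, strictly decreasing):
  μ^(1)=75; μ^(2)=-3; μ^(3)=-16; μ^(4)=-45/2; μ^(5)=-29; μ^(6)=-42

((0, 0, 0, 0, 3); (0, 0, 2, 0, 0); (0, 1, 0, 0, 0); (0, 0, 2, 2, 0); (1, 0, 0, 0, 0); (0, 0, 0, 2, 0))


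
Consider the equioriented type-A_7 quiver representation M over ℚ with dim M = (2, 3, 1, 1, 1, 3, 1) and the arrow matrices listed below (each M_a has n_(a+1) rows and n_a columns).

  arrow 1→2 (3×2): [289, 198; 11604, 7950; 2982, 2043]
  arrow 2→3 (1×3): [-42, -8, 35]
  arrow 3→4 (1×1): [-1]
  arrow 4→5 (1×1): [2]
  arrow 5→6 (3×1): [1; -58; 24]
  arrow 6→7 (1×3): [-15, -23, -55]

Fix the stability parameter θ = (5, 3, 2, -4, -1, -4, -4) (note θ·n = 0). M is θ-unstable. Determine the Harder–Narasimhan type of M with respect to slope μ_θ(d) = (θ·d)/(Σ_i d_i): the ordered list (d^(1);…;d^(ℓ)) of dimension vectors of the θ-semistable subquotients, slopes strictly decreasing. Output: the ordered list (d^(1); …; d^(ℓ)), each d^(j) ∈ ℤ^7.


Via rank(M_{q-1}∘⋯∘M_p): M ≅ I[1,2], I[1,7], I[2,2], I[6,6]^2.
μ_θ-semistable layers: μ^(1)=4; μ^(2)=3; μ^(3)=-3/7; μ^(4)=-4

((1, 1, 0, 0, 0, 0, 0); (0, 1, 0, 0, 0, 0, 0); (1, 1, 1, 1, 1, 1, 1); (0, 0, 0, 0, 0, 2, 0))


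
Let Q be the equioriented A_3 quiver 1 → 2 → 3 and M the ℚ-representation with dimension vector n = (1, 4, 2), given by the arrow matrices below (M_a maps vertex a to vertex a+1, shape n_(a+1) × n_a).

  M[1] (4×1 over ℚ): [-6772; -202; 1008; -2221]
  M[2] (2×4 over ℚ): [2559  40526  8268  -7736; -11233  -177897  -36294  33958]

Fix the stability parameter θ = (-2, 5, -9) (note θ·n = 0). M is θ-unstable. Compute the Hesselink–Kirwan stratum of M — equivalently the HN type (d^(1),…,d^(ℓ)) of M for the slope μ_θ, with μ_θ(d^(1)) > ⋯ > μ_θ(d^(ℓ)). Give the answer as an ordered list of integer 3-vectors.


Barcode: M ≅ I[1,2], I[2,2], I[2,3]^2. HN layers by μ_θ (2 steps, strictly decreasing):
  μ^(1)=5; μ^(2)=-2

((0, 2, 0); (1, 2, 2))


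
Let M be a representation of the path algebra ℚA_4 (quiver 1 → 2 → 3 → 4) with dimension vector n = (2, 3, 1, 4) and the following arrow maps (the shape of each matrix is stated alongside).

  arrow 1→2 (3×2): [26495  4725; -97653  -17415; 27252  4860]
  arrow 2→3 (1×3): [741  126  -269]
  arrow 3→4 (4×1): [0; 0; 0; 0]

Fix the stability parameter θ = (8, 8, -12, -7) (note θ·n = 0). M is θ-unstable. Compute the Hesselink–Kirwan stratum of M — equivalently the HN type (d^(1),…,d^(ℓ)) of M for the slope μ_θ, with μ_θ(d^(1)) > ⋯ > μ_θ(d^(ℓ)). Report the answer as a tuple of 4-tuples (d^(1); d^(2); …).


Interval decomposition of M: I[1,1], I[1,3], I[2,2]^2, I[4,4]^4.
HN type (ℓ=3): μ^(1)=8; μ^(2)=4/3; μ^(3)=-7

((1, 2, 0, 0); (1, 1, 1, 0); (0, 0, 0, 4))


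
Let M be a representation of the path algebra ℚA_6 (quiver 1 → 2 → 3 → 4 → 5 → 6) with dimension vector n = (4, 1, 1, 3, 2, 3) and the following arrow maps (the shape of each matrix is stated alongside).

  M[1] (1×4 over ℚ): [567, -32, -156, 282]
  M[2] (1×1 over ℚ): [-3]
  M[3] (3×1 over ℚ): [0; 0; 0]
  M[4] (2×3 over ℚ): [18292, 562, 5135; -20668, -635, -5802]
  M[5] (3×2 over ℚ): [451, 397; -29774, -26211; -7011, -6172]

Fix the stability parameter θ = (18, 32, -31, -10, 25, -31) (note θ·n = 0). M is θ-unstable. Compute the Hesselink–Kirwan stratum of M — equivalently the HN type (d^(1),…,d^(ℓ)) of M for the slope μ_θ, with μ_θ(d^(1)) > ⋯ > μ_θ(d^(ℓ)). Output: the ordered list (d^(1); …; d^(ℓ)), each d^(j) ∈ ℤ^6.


Interval decomposition of M: I[1,1]^3, I[1,3], I[4,4], I[4,6]^2, I[6,6].
HN type (ℓ=5): μ^(1)=18; μ^(2)=19/3; μ^(3)=-3; μ^(4)=-10; μ^(5)=-31

((3, 0, 0, 0, 0, 0); (1, 1, 1, 0, 0, 0); (0, 0, 0, 0, 2, 2); (0, 0, 0, 3, 0, 0); (0, 0, 0, 0, 0, 1))


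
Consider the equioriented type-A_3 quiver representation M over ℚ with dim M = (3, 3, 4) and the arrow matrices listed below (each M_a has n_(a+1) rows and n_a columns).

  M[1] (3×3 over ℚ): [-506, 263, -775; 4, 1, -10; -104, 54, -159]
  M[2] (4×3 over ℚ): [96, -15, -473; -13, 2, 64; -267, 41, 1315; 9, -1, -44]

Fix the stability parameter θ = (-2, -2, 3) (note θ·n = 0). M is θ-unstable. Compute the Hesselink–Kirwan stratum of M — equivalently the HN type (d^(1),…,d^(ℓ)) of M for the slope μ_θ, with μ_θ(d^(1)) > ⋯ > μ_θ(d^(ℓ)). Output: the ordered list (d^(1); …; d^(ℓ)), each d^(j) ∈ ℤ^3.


Interval decomposition of M: I[1,3]^3, I[3,3].
HN type (ℓ=2): μ^(1)=3; μ^(2)=-2

((0, 0, 4); (3, 3, 0))


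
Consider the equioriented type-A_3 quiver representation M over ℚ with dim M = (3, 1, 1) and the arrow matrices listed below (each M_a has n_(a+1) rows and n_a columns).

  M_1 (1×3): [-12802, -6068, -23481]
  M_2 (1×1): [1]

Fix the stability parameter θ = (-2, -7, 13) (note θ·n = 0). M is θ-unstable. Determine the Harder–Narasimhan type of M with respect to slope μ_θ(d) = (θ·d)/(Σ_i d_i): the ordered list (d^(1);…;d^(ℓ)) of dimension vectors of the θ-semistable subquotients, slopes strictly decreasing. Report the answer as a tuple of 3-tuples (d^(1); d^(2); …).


Interval decomposition of M: I[1,1]^2, I[1,3].
HN type (ℓ=3): μ^(1)=13; μ^(2)=-2; μ^(3)=-9/2

((0, 0, 1); (2, 0, 0); (1, 1, 0))


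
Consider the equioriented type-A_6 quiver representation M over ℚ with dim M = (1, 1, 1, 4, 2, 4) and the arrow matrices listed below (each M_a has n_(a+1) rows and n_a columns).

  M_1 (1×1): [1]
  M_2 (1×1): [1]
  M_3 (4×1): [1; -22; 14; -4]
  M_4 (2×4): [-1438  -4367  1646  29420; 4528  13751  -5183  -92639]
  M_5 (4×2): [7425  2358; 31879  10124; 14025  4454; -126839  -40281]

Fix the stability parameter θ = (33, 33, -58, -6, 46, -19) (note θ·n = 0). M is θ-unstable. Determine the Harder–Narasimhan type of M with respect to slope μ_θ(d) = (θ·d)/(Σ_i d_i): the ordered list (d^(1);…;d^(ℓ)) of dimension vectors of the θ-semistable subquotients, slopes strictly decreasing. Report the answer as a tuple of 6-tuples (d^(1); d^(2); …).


Via rank(M_{q-1}∘⋯∘M_p): M ≅ I[1,4], I[4,4], I[4,6]^2, I[6,6]^2.
μ_θ-semistable layers: μ^(1)=27/2; μ^(2)=1/2; μ^(3)=-6; μ^(4)=-19

((0, 0, 0, 0, 2, 2); (1, 1, 1, 1, 0, 0); (0, 0, 0, 3, 0, 0); (0, 0, 0, 0, 0, 2))


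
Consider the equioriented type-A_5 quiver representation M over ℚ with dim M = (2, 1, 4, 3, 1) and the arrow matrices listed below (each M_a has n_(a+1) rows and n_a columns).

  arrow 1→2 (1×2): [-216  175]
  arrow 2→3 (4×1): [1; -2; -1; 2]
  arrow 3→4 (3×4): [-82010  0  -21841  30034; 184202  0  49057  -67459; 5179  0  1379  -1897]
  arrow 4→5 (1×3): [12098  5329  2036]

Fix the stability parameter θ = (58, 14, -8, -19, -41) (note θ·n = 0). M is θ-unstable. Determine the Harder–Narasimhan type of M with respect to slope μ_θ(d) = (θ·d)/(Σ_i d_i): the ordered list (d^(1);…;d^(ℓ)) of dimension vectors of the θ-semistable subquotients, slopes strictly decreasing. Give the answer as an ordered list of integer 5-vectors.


Barcode: M ≅ I[1,1], I[1,5], I[3,3], I[3,4]^2. HN layers by μ_θ (4 steps, strictly decreasing):
  μ^(1)=58; μ^(2)=4/5; μ^(3)=-8; μ^(4)=-27/2

((1, 0, 0, 0, 0); (1, 1, 1, 1, 1); (0, 0, 1, 0, 0); (0, 0, 2, 2, 0))


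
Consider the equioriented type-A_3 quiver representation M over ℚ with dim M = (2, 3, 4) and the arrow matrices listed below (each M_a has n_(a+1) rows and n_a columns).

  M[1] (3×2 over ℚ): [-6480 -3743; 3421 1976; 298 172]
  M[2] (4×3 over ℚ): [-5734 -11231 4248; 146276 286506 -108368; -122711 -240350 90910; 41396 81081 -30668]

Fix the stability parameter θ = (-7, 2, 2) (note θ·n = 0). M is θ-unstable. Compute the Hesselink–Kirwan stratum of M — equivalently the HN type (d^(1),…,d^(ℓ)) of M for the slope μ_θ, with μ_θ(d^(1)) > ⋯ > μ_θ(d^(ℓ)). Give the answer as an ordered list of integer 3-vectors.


Barcode: M ≅ I[1,3]^2, I[2,2], I[3,3]^2. HN layers by μ_θ (2 steps, strictly decreasing):
  μ^(1)=2; μ^(2)=-7

((0, 3, 4); (2, 0, 0))


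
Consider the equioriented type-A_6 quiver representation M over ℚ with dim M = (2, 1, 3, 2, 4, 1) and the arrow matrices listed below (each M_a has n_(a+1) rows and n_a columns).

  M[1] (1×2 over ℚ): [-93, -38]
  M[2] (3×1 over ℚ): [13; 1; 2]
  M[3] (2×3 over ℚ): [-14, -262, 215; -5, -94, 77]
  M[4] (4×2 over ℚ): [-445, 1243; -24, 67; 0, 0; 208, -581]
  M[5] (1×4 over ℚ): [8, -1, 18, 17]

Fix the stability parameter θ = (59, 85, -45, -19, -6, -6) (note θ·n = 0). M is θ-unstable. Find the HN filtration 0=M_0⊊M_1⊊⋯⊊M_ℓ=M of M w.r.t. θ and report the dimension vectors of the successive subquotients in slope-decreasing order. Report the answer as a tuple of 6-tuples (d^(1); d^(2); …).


Barcode: M ≅ I[1,1], I[1,5], I[3,3], I[3,5], I[5,5], I[5,6]. HN layers by μ_θ (5 steps, strictly decreasing):
  μ^(1)=59; μ^(2)=74/5; μ^(3)=-6; μ^(4)=-19; μ^(5)=-45

((1, 0, 0, 0, 0, 0); (1, 1, 1, 1, 1, 0); (0, 0, 0, 0, 3, 1); (0, 0, 0, 1, 0, 0); (0, 0, 2, 0, 0, 0))


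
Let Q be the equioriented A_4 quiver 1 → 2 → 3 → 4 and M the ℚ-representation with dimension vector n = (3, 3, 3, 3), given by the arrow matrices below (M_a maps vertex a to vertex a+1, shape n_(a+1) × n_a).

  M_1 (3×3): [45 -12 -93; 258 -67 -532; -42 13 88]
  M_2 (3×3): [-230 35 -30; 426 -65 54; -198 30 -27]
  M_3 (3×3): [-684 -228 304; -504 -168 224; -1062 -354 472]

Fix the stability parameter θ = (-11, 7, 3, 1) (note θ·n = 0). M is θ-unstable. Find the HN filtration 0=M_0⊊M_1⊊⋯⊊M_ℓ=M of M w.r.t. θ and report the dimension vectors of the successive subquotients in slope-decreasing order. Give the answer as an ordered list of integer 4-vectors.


Via rank(M_{q-1}∘⋯∘M_p): M ≅ I[1,1], I[1,2], I[1,3], I[2,3], I[3,4], I[4,4]^2.
μ_θ-semistable layers: μ^(1)=7; μ^(2)=5; μ^(3)=2; μ^(4)=1; μ^(5)=-11

((0, 1, 0, 0); (0, 2, 2, 0); (0, 0, 1, 1); (0, 0, 0, 2); (3, 0, 0, 0))


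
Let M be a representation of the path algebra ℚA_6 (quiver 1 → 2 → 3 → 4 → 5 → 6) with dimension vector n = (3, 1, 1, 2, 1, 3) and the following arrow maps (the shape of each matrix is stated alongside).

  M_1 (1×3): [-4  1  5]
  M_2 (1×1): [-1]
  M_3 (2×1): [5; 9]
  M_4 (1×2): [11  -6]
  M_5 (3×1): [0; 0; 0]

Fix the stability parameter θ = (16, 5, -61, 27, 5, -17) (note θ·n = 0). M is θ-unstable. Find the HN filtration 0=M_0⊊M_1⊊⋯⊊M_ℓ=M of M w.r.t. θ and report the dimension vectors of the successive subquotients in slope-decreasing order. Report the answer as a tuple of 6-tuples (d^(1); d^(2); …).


Barcode: M ≅ I[1,1]^2, I[1,5], I[4,4], I[6,6]^3. HN layers by μ_θ (4 steps, strictly decreasing):
  μ^(1)=27; μ^(2)=16; μ^(3)=-40/3; μ^(4)=-17

((0, 0, 0, 1, 0, 0); (2, 0, 0, 1, 1, 0); (1, 1, 1, 0, 0, 0); (0, 0, 0, 0, 0, 3))


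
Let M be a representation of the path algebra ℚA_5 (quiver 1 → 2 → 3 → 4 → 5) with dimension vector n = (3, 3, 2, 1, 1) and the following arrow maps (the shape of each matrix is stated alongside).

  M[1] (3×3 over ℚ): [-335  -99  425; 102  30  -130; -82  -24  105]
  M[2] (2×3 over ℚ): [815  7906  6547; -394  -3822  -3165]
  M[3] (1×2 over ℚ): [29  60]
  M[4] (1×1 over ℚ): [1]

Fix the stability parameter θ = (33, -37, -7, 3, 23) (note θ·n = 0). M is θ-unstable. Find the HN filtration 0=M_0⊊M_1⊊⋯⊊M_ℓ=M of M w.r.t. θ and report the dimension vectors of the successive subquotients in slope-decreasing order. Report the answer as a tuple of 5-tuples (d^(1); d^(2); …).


Barcode: M ≅ I[1,1], I[1,3], I[1,5], I[2,2]. HN layers by μ_θ (5 steps, strictly decreasing):
  μ^(1)=33; μ^(2)=23; μ^(3)=3; μ^(4)=-11/3; μ^(5)=-37

((1, 0, 0, 0, 0); (0, 0, 0, 0, 1); (0, 0, 0, 1, 0); (2, 2, 2, 0, 0); (0, 1, 0, 0, 0))


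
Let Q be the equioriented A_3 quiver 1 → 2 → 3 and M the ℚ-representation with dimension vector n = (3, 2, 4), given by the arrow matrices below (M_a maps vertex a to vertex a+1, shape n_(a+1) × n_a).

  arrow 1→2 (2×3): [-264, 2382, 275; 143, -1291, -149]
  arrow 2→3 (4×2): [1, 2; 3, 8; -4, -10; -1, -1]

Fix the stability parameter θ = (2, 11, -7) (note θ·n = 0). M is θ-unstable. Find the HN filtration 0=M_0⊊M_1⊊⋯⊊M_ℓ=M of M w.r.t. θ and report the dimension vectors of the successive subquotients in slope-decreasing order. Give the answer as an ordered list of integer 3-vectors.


Via rank(M_{q-1}∘⋯∘M_p): M ≅ I[1,1], I[1,3]^2, I[3,3]^2.
μ_θ-semistable layers: μ^(1)=2; μ^(2)=-7

((3, 2, 2); (0, 0, 2))


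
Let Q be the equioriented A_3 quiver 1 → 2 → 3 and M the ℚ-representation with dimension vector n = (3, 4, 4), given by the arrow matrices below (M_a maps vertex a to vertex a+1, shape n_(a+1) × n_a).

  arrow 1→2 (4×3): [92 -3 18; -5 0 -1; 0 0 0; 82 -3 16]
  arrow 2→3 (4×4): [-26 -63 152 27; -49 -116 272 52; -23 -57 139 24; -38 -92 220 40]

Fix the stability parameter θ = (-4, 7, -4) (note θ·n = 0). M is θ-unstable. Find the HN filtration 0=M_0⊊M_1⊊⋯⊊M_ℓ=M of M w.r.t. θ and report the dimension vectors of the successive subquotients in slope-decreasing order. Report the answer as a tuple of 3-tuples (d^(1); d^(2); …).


Interval decomposition of M: I[1,1], I[1,3]^2, I[2,2], I[2,3], I[3,3].
HN type (ℓ=3): μ^(1)=7; μ^(2)=3/2; μ^(3)=-4

((0, 1, 0); (0, 3, 3); (3, 0, 1))


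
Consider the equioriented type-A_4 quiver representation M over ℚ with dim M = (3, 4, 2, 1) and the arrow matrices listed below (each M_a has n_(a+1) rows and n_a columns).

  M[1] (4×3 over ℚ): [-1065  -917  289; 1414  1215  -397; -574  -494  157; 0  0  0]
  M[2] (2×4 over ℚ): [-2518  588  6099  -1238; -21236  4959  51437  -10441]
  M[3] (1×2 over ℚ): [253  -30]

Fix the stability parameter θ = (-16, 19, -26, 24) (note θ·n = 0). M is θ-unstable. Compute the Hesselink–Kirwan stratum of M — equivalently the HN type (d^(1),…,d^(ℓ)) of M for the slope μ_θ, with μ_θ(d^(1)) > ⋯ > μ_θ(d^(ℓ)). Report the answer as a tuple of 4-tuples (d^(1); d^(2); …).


Via rank(M_{q-1}∘⋯∘M_p): M ≅ I[1,2], I[1,3], I[1,4], I[2,2].
μ_θ-semistable layers: μ^(1)=24; μ^(2)=19; μ^(3)=-7/2; μ^(4)=-16

((0, 0, 0, 1); (0, 2, 0, 0); (0, 2, 2, 0); (3, 0, 0, 0))


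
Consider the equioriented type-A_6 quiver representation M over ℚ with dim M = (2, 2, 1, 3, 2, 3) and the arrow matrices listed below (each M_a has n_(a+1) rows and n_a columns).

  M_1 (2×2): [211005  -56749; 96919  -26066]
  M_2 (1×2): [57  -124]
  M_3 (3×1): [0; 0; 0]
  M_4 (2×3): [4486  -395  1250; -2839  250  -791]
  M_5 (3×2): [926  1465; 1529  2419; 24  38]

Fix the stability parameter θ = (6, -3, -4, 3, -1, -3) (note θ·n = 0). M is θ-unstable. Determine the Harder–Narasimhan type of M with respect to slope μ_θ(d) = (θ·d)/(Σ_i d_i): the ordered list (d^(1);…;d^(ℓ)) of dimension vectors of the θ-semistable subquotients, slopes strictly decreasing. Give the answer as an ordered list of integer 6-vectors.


Barcode: M ≅ I[1,2], I[1,3], I[4,4], I[4,6]^2, I[6,6]. HN layers by μ_θ (4 steps, strictly decreasing):
  μ^(1)=3; μ^(2)=3/2; μ^(3)=-1/3; μ^(4)=-3

((0, 0, 0, 1, 0, 0); (1, 1, 0, 0, 0, 0); (1, 1, 1, 2, 2, 2); (0, 0, 0, 0, 0, 1))


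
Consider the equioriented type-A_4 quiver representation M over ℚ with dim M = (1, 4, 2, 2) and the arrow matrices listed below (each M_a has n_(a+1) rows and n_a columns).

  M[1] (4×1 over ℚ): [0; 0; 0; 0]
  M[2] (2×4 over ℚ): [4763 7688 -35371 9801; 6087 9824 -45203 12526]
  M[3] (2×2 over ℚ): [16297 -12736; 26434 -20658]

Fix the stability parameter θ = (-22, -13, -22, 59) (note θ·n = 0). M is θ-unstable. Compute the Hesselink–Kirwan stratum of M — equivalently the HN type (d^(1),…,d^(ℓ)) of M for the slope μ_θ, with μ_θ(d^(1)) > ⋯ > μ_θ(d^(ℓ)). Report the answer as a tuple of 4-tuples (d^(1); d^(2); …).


Barcode: M ≅ I[1,1], I[2,2]^2, I[2,4]^2. HN layers by μ_θ (4 steps, strictly decreasing):
  μ^(1)=59; μ^(2)=-13; μ^(3)=-35/2; μ^(4)=-22

((0, 0, 0, 2); (0, 2, 0, 0); (0, 2, 2, 0); (1, 0, 0, 0))


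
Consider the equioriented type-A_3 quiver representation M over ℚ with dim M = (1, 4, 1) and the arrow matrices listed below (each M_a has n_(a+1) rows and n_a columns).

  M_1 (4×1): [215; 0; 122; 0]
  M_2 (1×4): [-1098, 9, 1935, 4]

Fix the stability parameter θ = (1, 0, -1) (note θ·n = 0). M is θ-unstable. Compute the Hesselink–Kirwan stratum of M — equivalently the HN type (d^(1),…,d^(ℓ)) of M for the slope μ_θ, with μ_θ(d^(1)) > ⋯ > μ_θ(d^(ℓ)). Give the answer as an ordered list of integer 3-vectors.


Interval decomposition of M: I[1,2], I[2,2]^2, I[2,3].
HN type (ℓ=3): μ^(1)=1/2; μ^(2)=0; μ^(3)=-1/2

((1, 1, 0); (0, 2, 0); (0, 1, 1))


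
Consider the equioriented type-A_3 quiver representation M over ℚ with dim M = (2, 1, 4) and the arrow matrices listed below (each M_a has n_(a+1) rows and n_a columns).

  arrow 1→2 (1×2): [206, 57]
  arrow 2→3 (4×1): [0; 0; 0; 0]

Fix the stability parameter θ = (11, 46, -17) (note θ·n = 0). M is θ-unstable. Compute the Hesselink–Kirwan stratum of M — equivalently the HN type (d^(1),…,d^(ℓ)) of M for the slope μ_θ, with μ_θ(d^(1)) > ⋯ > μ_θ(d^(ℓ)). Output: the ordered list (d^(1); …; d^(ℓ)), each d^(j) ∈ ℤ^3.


Interval decomposition of M: I[1,1], I[1,2], I[3,3]^4.
HN type (ℓ=3): μ^(1)=46; μ^(2)=11; μ^(3)=-17

((0, 1, 0); (2, 0, 0); (0, 0, 4))


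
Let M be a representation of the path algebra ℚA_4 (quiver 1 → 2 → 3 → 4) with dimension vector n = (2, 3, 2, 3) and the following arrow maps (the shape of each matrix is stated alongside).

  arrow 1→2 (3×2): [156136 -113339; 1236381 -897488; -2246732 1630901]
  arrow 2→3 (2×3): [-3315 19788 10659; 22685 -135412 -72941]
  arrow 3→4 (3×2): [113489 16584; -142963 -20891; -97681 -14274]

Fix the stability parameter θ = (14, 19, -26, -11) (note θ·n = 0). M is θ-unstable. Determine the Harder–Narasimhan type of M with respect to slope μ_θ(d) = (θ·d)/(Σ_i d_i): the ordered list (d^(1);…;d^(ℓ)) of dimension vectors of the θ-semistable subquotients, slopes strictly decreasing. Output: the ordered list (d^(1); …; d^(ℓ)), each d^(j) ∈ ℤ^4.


Via rank(M_{q-1}∘⋯∘M_p): M ≅ I[1,2]^2, I[2,4], I[3,4], I[4,4].
μ_θ-semistable layers: μ^(1)=19; μ^(2)=14; μ^(3)=-6; μ^(4)=-11; μ^(5)=-26

((0, 2, 0, 0); (2, 0, 0, 0); (0, 1, 1, 1); (0, 0, 0, 2); (0, 0, 1, 0))


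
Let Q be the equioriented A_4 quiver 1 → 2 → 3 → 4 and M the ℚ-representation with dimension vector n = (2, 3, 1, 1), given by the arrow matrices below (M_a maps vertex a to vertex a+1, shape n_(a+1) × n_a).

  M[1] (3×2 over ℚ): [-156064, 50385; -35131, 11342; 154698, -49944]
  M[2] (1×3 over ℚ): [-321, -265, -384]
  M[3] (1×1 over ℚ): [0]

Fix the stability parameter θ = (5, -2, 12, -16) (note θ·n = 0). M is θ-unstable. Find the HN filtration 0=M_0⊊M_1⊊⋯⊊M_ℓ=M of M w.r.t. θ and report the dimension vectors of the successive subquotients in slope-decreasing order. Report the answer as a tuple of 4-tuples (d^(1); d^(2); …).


Barcode: M ≅ I[1,2], I[1,3], I[2,2], I[4,4]. HN layers by μ_θ (4 steps, strictly decreasing):
  μ^(1)=12; μ^(2)=3/2; μ^(3)=-2; μ^(4)=-16

((0, 0, 1, 0); (2, 2, 0, 0); (0, 1, 0, 0); (0, 0, 0, 1))


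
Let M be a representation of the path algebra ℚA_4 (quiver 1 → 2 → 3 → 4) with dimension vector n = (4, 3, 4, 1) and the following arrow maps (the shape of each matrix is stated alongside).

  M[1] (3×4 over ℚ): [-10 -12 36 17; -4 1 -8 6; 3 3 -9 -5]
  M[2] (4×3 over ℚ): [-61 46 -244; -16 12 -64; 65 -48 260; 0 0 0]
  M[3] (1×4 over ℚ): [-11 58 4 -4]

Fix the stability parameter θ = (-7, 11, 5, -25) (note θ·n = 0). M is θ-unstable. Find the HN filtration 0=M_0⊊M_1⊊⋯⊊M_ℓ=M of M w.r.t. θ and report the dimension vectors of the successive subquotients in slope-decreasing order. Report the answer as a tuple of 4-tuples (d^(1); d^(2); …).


Via rank(M_{q-1}∘⋯∘M_p): M ≅ I[1,1], I[1,2], I[1,3], I[1,4], I[3,3]^2.
μ_θ-semistable layers: μ^(1)=11; μ^(2)=8; μ^(3)=5; μ^(4)=-3; μ^(5)=-7

((0, 1, 0, 0); (0, 1, 1, 0); (0, 0, 2, 0); (0, 1, 1, 1); (4, 0, 0, 0))


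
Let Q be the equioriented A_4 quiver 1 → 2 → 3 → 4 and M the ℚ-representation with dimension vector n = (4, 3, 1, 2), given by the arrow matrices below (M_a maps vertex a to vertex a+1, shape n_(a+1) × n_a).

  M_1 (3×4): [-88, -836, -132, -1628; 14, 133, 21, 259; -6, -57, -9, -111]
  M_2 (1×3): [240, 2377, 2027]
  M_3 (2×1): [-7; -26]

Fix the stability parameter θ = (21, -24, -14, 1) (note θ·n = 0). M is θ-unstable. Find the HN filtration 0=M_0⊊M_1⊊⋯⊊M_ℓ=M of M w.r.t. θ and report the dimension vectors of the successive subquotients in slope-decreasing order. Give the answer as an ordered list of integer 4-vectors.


Via rank(M_{q-1}∘⋯∘M_p): M ≅ I[1,1]^3, I[1,4], I[2,2]^2, I[4,4].
μ_θ-semistable layers: μ^(1)=21; μ^(2)=1; μ^(3)=-17/3; μ^(4)=-24

((3, 0, 0, 0); (0, 0, 0, 2); (1, 1, 1, 0); (0, 2, 0, 0))


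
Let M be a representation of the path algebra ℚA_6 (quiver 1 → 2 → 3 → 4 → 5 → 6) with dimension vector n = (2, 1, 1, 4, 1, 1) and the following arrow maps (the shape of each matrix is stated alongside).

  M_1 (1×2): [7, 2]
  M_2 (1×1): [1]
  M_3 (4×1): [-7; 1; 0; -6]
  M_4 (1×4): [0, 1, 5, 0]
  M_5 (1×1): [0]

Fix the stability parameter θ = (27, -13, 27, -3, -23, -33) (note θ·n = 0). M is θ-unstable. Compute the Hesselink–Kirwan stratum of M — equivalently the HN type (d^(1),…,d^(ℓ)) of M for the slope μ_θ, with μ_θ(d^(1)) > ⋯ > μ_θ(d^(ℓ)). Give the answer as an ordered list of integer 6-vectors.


Barcode: M ≅ I[1,1], I[1,5], I[4,4]^3, I[6,6]. HN layers by μ_θ (4 steps, strictly decreasing):
  μ^(1)=27; μ^(2)=3; μ^(3)=-3; μ^(4)=-33

((1, 0, 0, 0, 0, 0); (1, 1, 1, 1, 1, 0); (0, 0, 0, 3, 0, 0); (0, 0, 0, 0, 0, 1))


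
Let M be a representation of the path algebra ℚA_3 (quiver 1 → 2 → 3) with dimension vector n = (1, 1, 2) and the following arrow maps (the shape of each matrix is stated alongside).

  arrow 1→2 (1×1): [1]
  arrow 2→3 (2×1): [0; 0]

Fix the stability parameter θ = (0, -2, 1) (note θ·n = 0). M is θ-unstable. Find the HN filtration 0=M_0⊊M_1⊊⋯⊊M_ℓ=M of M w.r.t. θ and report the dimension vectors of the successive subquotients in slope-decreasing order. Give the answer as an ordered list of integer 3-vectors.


Interval decomposition of M: I[1,2], I[3,3]^2.
HN type (ℓ=2): μ^(1)=1; μ^(2)=-1

((0, 0, 2); (1, 1, 0))


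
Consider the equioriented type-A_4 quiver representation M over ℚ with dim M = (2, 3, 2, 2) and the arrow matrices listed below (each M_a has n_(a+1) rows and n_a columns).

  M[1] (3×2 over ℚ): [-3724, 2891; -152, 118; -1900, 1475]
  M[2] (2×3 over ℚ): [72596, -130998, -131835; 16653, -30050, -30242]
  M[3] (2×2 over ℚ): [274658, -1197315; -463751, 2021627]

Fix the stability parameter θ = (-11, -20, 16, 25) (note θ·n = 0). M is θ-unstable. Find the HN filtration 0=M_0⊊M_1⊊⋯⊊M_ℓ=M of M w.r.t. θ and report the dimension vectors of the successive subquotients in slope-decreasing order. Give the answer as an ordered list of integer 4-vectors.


Interval decomposition of M: I[1,1], I[1,4], I[2,2], I[2,4].
HN type (ℓ=5): μ^(1)=25; μ^(2)=16; μ^(3)=-11; μ^(4)=-31/2; μ^(5)=-20

((0, 0, 0, 2); (0, 0, 2, 0); (1, 0, 0, 0); (1, 1, 0, 0); (0, 2, 0, 0))


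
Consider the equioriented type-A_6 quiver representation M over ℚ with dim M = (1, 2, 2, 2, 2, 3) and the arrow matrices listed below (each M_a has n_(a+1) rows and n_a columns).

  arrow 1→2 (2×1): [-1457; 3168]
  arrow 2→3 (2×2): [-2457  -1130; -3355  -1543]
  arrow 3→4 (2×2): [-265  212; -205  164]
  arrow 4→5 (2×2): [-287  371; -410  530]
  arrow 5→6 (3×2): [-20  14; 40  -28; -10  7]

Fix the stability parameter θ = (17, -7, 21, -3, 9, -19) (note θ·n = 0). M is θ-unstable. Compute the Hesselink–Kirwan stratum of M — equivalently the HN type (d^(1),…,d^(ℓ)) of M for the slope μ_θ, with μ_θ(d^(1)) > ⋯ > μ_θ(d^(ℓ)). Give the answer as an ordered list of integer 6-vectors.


Barcode: M ≅ I[1,4], I[2,3], I[4,5], I[5,6], I[6,6]^2. HN layers by μ_θ (7 steps, strictly decreasing):
  μ^(1)=21; μ^(2)=9; μ^(3)=5; μ^(4)=-3; μ^(5)=-5; μ^(6)=-7; μ^(7)=-19

((0, 0, 1, 0, 0, 0); (0, 0, 1, 1, 1, 0); (1, 1, 0, 0, 0, 0); (0, 0, 0, 1, 0, 0); (0, 0, 0, 0, 1, 1); (0, 1, 0, 0, 0, 0); (0, 0, 0, 0, 0, 2))


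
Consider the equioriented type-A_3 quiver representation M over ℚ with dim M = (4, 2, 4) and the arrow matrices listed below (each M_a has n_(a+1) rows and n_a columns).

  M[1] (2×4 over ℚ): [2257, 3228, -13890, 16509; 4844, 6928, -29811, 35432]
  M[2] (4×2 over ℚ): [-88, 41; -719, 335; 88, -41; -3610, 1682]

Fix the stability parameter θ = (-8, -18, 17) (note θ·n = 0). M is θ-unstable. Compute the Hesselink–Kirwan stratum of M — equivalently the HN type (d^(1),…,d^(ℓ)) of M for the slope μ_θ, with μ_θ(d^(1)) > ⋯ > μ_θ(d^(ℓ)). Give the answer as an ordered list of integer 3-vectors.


Barcode: M ≅ I[1,1]^2, I[1,3]^2, I[3,3]^2. HN layers by μ_θ (3 steps, strictly decreasing):
  μ^(1)=17; μ^(2)=-8; μ^(3)=-13

((0, 0, 4); (2, 0, 0); (2, 2, 0))


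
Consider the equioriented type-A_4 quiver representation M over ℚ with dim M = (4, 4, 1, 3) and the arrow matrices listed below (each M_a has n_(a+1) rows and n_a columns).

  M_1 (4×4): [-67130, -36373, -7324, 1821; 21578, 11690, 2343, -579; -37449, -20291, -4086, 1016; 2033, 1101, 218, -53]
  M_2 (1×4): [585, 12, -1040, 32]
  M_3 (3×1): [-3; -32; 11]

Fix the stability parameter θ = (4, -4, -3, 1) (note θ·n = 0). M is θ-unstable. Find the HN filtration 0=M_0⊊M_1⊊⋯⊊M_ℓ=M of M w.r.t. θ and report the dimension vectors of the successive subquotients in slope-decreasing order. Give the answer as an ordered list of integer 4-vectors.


Via rank(M_{q-1}∘⋯∘M_p): M ≅ I[1,2]^3, I[1,4], I[4,4]^2.
μ_θ-semistable layers: μ^(1)=1; μ^(2)=0; μ^(3)=-1

((0, 0, 0, 3); (3, 3, 0, 0); (1, 1, 1, 0))


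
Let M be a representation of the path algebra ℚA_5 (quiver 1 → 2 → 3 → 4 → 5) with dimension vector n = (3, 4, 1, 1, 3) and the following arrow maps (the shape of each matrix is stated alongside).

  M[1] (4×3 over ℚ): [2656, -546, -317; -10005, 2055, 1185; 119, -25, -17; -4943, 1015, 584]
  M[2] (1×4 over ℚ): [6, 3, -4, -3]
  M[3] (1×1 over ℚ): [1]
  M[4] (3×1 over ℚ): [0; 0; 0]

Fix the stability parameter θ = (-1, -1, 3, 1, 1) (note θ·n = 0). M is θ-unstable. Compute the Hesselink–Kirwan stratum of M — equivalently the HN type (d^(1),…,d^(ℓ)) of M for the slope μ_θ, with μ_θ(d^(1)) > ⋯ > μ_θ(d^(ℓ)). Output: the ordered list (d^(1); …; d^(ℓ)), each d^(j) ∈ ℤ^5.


Interval decomposition of M: I[1,1], I[1,2], I[1,4], I[2,2]^2, I[5,5]^3.
HN type (ℓ=3): μ^(1)=2; μ^(2)=1; μ^(3)=-1

((0, 0, 1, 1, 0); (0, 0, 0, 0, 3); (3, 4, 0, 0, 0))


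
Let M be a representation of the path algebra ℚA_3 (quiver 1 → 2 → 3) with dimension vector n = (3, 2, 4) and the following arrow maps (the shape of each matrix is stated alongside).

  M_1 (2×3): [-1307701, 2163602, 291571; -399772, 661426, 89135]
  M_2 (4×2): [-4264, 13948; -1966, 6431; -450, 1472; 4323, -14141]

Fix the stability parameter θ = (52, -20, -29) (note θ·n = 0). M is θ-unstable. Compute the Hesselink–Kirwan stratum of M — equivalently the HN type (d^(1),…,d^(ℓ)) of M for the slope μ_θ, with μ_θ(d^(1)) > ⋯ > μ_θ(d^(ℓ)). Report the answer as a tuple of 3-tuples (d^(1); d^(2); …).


Barcode: M ≅ I[1,1], I[1,3]^2, I[3,3]^2. HN layers by μ_θ (3 steps, strictly decreasing):
  μ^(1)=52; μ^(2)=1; μ^(3)=-29

((1, 0, 0); (2, 2, 2); (0, 0, 2))


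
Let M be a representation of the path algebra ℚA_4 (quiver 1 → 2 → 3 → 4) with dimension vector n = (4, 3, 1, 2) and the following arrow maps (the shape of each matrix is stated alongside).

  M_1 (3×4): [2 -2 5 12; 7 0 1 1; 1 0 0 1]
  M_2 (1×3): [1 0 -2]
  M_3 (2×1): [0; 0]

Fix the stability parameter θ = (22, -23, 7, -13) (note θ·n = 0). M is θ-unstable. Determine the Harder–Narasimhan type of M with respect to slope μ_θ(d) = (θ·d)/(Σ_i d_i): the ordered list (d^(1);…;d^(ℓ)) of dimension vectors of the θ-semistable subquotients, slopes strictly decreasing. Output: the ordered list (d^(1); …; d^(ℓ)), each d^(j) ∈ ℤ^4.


Via rank(M_{q-1}∘⋯∘M_p): M ≅ I[1,1], I[1,2]^2, I[1,3], I[4,4]^2.
μ_θ-semistable layers: μ^(1)=22; μ^(2)=7; μ^(3)=-1/2; μ^(4)=-13

((1, 0, 0, 0); (0, 0, 1, 0); (3, 3, 0, 0); (0, 0, 0, 2))
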